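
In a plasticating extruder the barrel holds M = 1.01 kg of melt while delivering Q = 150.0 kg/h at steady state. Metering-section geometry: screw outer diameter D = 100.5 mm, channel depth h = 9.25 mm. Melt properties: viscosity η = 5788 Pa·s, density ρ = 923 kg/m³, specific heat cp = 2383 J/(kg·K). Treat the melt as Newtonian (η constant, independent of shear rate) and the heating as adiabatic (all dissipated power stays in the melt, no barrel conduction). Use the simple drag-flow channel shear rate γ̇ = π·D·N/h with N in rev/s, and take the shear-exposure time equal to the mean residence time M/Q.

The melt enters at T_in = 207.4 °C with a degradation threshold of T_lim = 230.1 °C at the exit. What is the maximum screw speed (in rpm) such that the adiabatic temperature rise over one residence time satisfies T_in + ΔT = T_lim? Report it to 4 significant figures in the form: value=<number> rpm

Throughput in SI: Q_s = 150.0 kg/h ÷ 3600 s/h = 0.0416667 kg/s
t_res = M / Q_s = 1.01 ÷ 0.0416667 = 24.24 s
D = 100.5 mm = 0.1005 m;  h = 9.25 mm = 0.00925 m
ΔT_a = T_lim − T_in = 230.1 − 207.4 = 22.7 K
γ̇_max² = ΔT_a·ρ·cp/(η·t_res) = 22.7·923·2383/(5788·24.24) = 355.869 s⁻²
γ̇_max = sqrt(355.869) = 18.8645 s⁻¹
N_max = γ̇_max·h / (π·D) = 18.8645 · 0.00925 / (π · 0.1005) = 0.552677 rev/s = 33.1606 rpm

value=33.16 rpm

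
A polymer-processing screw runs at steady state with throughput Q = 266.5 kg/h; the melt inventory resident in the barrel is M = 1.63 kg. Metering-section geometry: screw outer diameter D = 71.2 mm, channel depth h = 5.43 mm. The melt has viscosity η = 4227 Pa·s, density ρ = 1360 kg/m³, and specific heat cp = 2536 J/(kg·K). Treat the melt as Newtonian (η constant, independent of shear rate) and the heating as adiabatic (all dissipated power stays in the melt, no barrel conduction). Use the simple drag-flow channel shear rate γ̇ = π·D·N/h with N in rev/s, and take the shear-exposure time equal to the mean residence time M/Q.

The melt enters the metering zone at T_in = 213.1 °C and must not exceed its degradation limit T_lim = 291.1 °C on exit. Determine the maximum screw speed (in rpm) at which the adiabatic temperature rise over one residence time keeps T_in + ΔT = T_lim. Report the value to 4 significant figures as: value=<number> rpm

Q_s = Q / 3600 = 266.5 / 3600 = 0.0740278 kg/s
t_res = M / Q_s = 1.63 / 0.0740278 = 22.0188 s
Geometry in SI: D = 71.2 mm → 0.0712 m, h = 5.43 mm → 0.00543 m
ΔT_a = T_lim − T_in = 291.1 − 213.1 = 78 K
Invert ΔT = ηγ̇²t_res/(ρcp) for γ̇: γ̇_max² = ΔT_a ρ cp / (η t_res) = 78·1360·2536 / (4227·22.0188) = 2890.4 s⁻²
γ̇_max = √2890.4 = 53.7624 s⁻¹
N_max = γ̇_max h / (πD) = 53.7624·0.00543/(π·0.0712) = 1.30511 rev/s → ×60 = 78.3069 rpm

value=78.31 rpm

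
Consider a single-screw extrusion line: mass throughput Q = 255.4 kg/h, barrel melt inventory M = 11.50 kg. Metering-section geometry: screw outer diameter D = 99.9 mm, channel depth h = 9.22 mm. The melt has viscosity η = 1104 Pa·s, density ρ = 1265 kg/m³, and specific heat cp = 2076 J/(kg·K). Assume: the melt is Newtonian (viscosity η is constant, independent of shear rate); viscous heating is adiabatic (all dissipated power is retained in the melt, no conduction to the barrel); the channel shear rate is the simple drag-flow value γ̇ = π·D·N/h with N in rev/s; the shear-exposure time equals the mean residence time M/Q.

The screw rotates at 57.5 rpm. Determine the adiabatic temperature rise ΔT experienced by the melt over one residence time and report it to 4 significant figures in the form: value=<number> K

Convert throughput: Q = 255.4 kg/h = 255.4/3600 = 0.0709444 kg/s
Mean residence time: t_res = M/Q_s = 11.50 kg / 0.0709444 kg/s = 162.099 s
Geometry in metres: D = 99.9 mm → 0.0999 m, h = 9.22 mm → 0.00922 m; screw speed N = 57.5 rpm = 0.958333 rev/s
Shear rate: γ̇ = πDN/h = π·0.0999·0.958333/0.00922 = 32.6213 s⁻¹
Adiabatic rise: ΔT = η γ̇² t_res / (ρ cp) = 1104·(32.6213)²·162.099 / (1265·2076) = 72.5158 K

value=72.52 K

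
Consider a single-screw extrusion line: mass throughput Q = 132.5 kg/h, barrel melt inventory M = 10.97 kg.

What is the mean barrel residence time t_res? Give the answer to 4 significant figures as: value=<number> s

Convert throughput: Q = 132.5 kg/h = 132.5/3600 = 0.0368056 kg/s
t_res = M / Q_s = 10.97 / 0.0368056 = 298.053 s

value=298.1 s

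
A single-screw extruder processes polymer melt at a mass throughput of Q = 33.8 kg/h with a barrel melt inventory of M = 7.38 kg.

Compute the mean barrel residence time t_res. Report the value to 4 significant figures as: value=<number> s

value=786.0 s

Convert throughput: Q = 33.8 kg/h = 33.8/3600 = 0.00938889 kg/s
t_res = M / Q_s = 7.38 ÷ 0.00938889 = 786.036 s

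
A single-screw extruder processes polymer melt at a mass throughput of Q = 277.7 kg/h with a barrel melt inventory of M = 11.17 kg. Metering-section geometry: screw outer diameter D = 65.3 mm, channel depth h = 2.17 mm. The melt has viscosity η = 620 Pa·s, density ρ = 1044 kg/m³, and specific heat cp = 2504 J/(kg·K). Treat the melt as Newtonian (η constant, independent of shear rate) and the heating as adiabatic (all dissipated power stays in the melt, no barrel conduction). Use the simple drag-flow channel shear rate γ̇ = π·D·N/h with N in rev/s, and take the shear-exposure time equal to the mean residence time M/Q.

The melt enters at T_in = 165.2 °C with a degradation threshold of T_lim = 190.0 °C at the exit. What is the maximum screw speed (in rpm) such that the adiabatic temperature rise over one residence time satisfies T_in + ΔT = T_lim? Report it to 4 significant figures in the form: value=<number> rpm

Throughput in SI: Q_s = 277.7 kg/h ÷ 3600 s/h = 0.0771389 kg/s
t_res = M / Q_s = 11.17 ÷ 0.0771389 = 144.804 s
Convert to metres: D = 0.0653 m, h = 0.00217 m
ΔT_a = T_lim − T_in = 190.0 °C − 165.2 °C = 24.8 K
Invert ΔT = ηγ̇²t_res/(ρcp) for γ̇: γ̇_max² = ΔT_a ρ cp / (η t_res) = 24.8·1044·2504 / (620·144.804) = 722.129 s⁻²
γ̇_max = √722.129 = 26.8725 s⁻¹
N_max = γ̇_max h / (πD) = 26.8725·0.00217/(π·0.0653) = 0.284252 rev/s → ×60 = 17.0551 rpm

value=17.06 rpm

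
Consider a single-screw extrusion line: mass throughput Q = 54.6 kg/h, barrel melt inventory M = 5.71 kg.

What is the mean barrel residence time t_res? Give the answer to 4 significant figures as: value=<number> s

value=376.5 s

Q_s = Q / 3600 = 54.6 / 3600 = 0.0151667 kg/s
Mean residence time: t_res = M/Q_s = 5.71 kg / 0.0151667 kg/s = 376.484 s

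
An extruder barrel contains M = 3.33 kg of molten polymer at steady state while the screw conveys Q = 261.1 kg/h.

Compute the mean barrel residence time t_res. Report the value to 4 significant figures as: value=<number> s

value=45.91 s

Convert throughput: Q = 261.1 kg/h = 261.1/3600 = 0.0725278 kg/s
t_res = M / Q_s = 3.33 / 0.0725278 = 45.9134 s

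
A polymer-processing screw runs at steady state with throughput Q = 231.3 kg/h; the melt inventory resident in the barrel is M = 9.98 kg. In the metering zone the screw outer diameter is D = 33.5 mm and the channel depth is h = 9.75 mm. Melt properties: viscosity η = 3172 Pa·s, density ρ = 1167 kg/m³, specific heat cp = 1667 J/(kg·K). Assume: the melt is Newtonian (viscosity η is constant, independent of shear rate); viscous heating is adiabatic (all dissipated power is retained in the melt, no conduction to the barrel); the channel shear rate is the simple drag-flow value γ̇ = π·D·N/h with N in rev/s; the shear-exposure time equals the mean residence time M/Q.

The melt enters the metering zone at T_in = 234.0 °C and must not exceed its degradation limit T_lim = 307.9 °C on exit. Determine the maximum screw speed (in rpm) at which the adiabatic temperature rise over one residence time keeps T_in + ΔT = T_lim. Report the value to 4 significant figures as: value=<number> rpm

Q_s = Q / 3600 = 231.3 / 3600 = 0.06425 kg/s
t_res = M / Q_s = 9.98 ÷ 0.06425 = 155.331 s
Geometry in SI: D = 33.5 mm → 0.0335 m, h = 9.75 mm → 0.00975 m
Allowable rise: ΔT_a = T_lim − T_in = 307.9 − 234.0 = 73.9 K
γ̇_max² = ΔT_a·ρ·cp/(η·t_res) = 73.9·1167·1667/(3172·155.331) = 291.783 s⁻²
γ̇_max = sqrt(291.783) = 17.0817 s⁻¹
N_max = γ̇_max h / (πD) = 17.0817·0.00975/(π·0.0335) = 1.58249 rev/s → ×60 = 94.9492 rpm

value=94.95 rpm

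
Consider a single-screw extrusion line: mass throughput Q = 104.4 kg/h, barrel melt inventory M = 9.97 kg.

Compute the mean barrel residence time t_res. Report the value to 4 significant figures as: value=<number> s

Convert throughput: Q = 104.4 kg/h = 104.4/3600 = 0.029 kg/s
Mean residence time: t_res = M/Q_s = 9.97 kg / 0.029 kg/s = 343.793 s

value=343.8 s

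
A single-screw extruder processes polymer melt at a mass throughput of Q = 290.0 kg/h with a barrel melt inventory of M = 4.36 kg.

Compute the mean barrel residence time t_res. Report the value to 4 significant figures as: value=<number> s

value=54.12 s

Convert throughput: Q = 290.0 kg/h = 290.0/3600 = 0.0805556 kg/s
t_res = M / Q_s = 4.36 / 0.0805556 = 54.1241 s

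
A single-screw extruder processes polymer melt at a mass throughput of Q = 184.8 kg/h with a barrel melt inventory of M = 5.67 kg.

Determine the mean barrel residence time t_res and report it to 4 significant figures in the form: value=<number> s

value=110.5 s

Q_s = Q / 3600 = 184.8 / 3600 = 0.0513333 kg/s
Mean residence time: t_res = M/Q_s = 5.67 kg / 0.0513333 kg/s = 110.455 s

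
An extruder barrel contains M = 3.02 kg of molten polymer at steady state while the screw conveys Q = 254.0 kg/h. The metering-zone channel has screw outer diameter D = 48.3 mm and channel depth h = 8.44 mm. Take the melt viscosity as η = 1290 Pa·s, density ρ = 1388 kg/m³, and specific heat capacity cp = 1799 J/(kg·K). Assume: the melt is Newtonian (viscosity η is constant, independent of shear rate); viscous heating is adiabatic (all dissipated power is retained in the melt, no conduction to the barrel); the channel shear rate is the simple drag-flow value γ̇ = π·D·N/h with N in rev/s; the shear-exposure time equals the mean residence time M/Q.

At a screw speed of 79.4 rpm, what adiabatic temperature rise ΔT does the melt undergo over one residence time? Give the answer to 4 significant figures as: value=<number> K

Throughput in SI: Q_s = 254.0 kg/h ÷ 3600 s/h = 0.0705556 kg/s
Mean residence time: t_res = M/Q_s = 3.02 kg / 0.0705556 kg/s = 42.8031 s
Geometry in metres: D = 48.3 mm → 0.0483 m, h = 8.44 mm → 0.00844 m; screw speed N = 79.4 rpm = 1.32333 rev/s
γ̇ = π·D·N / h = π · 0.0483 · 1.32333 / 0.00844 = 23.7916 s⁻¹
ΔT = η·γ̇²·t_res / (ρ·cp) = 1290 · (23.7916)² · 42.8031 / (1388 · 1799) = 12.5168 K

value=12.52 K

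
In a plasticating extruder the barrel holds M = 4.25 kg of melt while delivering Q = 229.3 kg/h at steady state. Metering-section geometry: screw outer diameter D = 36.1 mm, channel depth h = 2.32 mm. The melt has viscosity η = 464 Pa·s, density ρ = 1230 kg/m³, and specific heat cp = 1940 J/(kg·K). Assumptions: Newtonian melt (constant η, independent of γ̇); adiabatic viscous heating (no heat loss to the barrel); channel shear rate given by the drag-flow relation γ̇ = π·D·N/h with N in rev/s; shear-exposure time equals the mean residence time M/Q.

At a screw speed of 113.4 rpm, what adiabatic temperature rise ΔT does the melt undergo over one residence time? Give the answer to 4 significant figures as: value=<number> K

value=110.8 K

Throughput in SI: Q_s = 229.3 kg/h ÷ 3600 s/h = 0.0636944 kg/s
t_res = M / Q_s = 4.25 ÷ 0.0636944 = 66.7248 s
D = 36.1 mm = 0.0361 m;  h = 2.32 mm = 0.00232 m;  N = 113.4 rpm / 60 = 1.89 rev/s
γ̇ = π·D·N / h = π · 0.0361 · 1.89 / 0.00232 = 92.3913 s⁻¹
ΔT = η·γ̇²·t_res / (ρ·cp) = 464 · (92.3913)² · 66.7248 / (1230 · 1940) = 110.754 K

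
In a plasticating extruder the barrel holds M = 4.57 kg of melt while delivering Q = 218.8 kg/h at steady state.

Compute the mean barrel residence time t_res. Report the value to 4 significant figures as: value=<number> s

value=75.19 s

Convert throughput: Q = 218.8 kg/h = 218.8/3600 = 0.0607778 kg/s
t_res = M / Q_s = 4.57 / 0.0607778 = 75.192 s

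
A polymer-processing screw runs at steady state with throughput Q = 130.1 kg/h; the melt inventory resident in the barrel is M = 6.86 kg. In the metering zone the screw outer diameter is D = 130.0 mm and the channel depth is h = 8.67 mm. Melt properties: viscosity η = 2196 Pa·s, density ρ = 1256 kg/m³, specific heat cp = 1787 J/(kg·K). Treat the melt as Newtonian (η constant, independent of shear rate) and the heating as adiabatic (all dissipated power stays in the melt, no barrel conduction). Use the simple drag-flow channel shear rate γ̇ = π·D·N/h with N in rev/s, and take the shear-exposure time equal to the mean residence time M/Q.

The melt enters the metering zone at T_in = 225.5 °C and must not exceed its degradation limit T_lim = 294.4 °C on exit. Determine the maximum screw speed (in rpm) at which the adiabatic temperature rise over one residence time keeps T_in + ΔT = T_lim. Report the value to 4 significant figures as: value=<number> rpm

Q_s = Q / 3600 = 130.1 / 3600 = 0.0361389 kg/s
t_res = M / Q_s = 6.86 / 0.0361389 = 189.823 s
Convert to metres: D = 0.13 m, h = 0.00867 m
ΔT_a = T_lim − T_in = 294.4 °C − 225.5 °C = 68.9 K
γ̇_max² = ΔT_a·ρ·cp/(η·t_res) = 68.9·1256·1787/(2196·189.823) = 370.981 s⁻²
γ̇_max = √370.981 = 19.2609 s⁻¹
N_max = γ̇_max·h / (π·D) = 19.2609 · 0.00867 / (π · 0.13) = 0.408886 rev/s = 24.5331 rpm

value=24.53 rpm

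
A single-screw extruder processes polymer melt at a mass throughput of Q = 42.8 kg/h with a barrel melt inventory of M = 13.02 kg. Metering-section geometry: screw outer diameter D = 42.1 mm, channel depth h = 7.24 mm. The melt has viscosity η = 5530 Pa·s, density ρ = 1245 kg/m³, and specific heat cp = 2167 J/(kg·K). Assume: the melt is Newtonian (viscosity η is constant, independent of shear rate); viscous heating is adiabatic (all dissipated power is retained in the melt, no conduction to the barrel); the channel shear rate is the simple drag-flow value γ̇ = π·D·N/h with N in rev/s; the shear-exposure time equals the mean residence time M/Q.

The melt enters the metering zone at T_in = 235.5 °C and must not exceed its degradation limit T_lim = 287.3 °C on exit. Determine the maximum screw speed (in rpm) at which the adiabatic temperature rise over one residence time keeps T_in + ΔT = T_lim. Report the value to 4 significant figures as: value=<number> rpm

Convert throughput: Q = 42.8 kg/h = 42.8/3600 = 0.0118889 kg/s
t_res = M / Q_s = 13.02 ÷ 0.0118889 = 1095.14 s
Convert to metres: D = 0.0421 m, h = 0.00724 m
ΔT_a = T_lim − T_in = 287.3 °C − 235.5 °C = 51.8 K
Invert ΔT = ηγ̇²t_res/(ρcp) for γ̇: γ̇_max² = ΔT_a ρ cp / (η t_res) = 51.8·1245·2167 / (5530·1095.14) = 23.0761 s⁻²
Take the square root: γ̇_max = √(23.0761) = 4.80376 s⁻¹
Solve γ̇ = πDN/h for N: N_max = γ̇_max·h/(π·D) = 4.80376 × 0.00724 / (π × 0.0421) = 0.262959 rev/s = 15.7775 rpm

value=15.78 rpm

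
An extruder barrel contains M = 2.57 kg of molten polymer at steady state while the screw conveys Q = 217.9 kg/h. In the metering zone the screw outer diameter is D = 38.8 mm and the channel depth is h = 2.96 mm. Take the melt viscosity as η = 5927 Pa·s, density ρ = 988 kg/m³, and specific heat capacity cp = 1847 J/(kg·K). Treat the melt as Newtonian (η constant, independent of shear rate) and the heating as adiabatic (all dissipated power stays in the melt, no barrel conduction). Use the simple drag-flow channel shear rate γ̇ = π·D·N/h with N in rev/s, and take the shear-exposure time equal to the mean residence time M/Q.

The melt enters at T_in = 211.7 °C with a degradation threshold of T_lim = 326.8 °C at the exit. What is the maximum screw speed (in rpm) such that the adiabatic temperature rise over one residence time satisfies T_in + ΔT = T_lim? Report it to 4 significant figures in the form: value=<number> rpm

value=42.09 rpm

Throughput in SI: Q_s = 217.9 kg/h ÷ 3600 s/h = 0.0605278 kg/s
t_res = M / Q_s = 2.57 / 0.0605278 = 42.4598 s
D = 38.8 mm = 0.0388 m;  h = 2.96 mm = 0.00296 m
ΔT_a = T_lim − T_in = 326.8 − 211.7 = 115.1 K
Invert ΔT = ηγ̇²t_res/(ρcp) for γ̇: γ̇_max² = ΔT_a ρ cp / (η t_res) = 115.1·988·1847 / (5927·42.4598) = 834.614 s⁻²
γ̇_max = sqrt(834.614) = 28.8897 s⁻¹
Solve γ̇ = πDN/h for N: N_max = γ̇_max·h/(π·D) = 28.8897 × 0.00296 / (π × 0.0388) = 0.701541 rev/s = 42.0925 rpm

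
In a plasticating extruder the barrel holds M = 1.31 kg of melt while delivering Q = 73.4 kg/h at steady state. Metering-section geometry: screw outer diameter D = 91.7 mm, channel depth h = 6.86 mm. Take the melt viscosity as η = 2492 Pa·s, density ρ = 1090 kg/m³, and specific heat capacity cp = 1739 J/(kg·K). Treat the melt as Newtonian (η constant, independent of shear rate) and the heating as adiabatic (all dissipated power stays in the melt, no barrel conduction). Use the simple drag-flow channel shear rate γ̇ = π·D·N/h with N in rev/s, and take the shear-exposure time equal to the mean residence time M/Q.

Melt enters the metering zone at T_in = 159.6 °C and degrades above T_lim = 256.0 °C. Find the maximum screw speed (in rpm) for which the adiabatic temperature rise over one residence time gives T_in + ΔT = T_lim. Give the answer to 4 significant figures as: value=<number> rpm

value=48.27 rpm

Throughput in SI: Q_s = 73.4 kg/h ÷ 3600 s/h = 0.0203889 kg/s
t_res = M / Q_s = 1.31 / 0.0203889 = 64.2507 s
D = 91.7 mm = 0.0917 m;  h = 6.86 mm = 0.00686 m
Allowable rise: ΔT_a = T_lim − T_in = 256.0 − 159.6 = 96.4 K
γ̇_max² = ΔT_a·ρ·cp/(η·t_res) = 96.4·1090·1739/(2492·64.2507) = 1141.24 s⁻²
γ̇_max = √1141.24 = 33.7823 s⁻¹
Solve γ̇ = πDN/h for N: N_max = γ̇_max·h/(π·D) = 33.7823 × 0.00686 / (π × 0.0917) = 0.80444 rev/s = 48.2664 rpm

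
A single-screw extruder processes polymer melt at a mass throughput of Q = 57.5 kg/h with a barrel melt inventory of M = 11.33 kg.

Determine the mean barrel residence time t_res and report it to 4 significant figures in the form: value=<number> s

value=709.4 s

Convert throughput: Q = 57.5 kg/h = 57.5/3600 = 0.0159722 kg/s
t_res = M / Q_s = 11.33 ÷ 0.0159722 = 709.357 s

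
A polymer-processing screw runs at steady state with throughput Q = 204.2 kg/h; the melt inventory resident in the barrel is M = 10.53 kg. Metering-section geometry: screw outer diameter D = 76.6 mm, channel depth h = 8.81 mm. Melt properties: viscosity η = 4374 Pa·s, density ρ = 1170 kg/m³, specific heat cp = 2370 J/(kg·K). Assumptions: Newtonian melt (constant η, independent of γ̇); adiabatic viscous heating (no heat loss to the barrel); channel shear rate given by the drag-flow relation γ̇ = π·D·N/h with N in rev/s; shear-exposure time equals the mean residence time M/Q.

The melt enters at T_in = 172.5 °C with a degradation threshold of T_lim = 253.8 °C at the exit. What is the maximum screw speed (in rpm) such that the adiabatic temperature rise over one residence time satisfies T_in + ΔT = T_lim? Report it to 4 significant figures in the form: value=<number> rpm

value=36.60 rpm

Convert throughput: Q = 204.2 kg/h = 204.2/3600 = 0.0567222 kg/s
t_res = M / Q_s = 10.53 ÷ 0.0567222 = 185.642 s
Convert to metres: D = 0.0766 m, h = 0.00881 m
ΔT_a = T_lim − T_in = 253.8 − 172.5 = 81.3 K
γ̇_max² = ΔT_a·ρ·cp / (η·t_res) = [81.3 × 1170 × 2370] / [4374 × 185.642] = 277.633 s⁻²
Take the square root: γ̇_max = √(277.633) = 16.6623 s⁻¹
N_max = γ̇_max h / (πD) = 16.6623·0.00881/(π·0.0766) = 0.610004 rev/s → ×60 = 36.6002 rpm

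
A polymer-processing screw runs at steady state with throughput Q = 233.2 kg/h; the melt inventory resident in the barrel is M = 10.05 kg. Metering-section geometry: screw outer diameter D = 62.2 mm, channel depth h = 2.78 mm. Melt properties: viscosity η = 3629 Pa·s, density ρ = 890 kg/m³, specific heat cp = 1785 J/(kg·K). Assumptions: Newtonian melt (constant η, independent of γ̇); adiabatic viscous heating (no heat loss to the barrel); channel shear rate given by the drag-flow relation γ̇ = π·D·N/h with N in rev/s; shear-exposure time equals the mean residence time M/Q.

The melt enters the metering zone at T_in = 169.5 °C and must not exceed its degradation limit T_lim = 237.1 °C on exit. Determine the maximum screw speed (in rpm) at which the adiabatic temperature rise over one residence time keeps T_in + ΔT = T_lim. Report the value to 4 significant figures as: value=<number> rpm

value=11.79 rpm

Throughput in SI: Q_s = 233.2 kg/h ÷ 3600 s/h = 0.0647778 kg/s
t_res = M / Q_s = 10.05 ÷ 0.0647778 = 155.146 s
D = 62.2 mm = 0.0622 m;  h = 2.78 mm = 0.00278 m
ΔT_a = T_lim − T_in = 237.1 °C − 169.5 °C = 67.6 K
γ̇_max² = ΔT_a·ρ·cp / (η·t_res) = [67.6 × 890 × 1785] / [3629 × 155.146] = 190.743 s⁻²
γ̇_max = √190.743 = 13.811 s⁻¹
N_max = γ̇_max h / (πD) = 13.811·0.00278/(π·0.0622) = 0.196485 rev/s → ×60 = 11.7891 rpm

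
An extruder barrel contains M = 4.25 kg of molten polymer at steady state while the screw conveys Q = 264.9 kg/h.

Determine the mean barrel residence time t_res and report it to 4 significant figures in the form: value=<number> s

Throughput in SI: Q_s = 264.9 kg/h ÷ 3600 s/h = 0.0735833 kg/s
t_res = M / Q_s = 4.25 / 0.0735833 = 57.7576 s

value=57.76 s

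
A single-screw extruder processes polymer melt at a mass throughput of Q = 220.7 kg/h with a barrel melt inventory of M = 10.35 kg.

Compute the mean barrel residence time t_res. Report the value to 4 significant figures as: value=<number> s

value=168.8 s

Q_s = Q / 3600 = 220.7 / 3600 = 0.0613056 kg/s
t_res = M / Q_s = 10.35 / 0.0613056 = 168.826 s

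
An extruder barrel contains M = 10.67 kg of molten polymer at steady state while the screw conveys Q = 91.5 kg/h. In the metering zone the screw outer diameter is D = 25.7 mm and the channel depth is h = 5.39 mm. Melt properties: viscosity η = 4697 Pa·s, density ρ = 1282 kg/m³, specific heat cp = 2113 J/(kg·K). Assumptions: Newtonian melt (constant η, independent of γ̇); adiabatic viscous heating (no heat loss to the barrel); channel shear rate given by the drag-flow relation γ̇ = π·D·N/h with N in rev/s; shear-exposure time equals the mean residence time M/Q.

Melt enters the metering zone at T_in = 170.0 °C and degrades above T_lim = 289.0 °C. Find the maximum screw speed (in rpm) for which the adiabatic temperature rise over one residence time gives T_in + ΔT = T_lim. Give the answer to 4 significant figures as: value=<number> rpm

value=51.21 rpm

Throughput in SI: Q_s = 91.5 kg/h ÷ 3600 s/h = 0.0254167 kg/s
Mean residence time: t_res = M/Q_s = 10.67 kg / 0.0254167 kg/s = 419.803 s
Geometry in SI: D = 25.7 mm → 0.0257 m, h = 5.39 mm → 0.00539 m
ΔT_a = T_lim − T_in = 289.0 − 170.0 = 119 K
γ̇_max² = ΔT_a·ρ·cp/(η·t_res) = 119·1282·2113/(4697·419.803) = 163.481 s⁻²
Take the square root: γ̇_max = √(163.481) = 12.786 s⁻¹
N_max = γ̇_max·h / (π·D) = 12.786 · 0.00539 / (π · 0.0257) = 0.853571 rev/s = 51.2143 rpm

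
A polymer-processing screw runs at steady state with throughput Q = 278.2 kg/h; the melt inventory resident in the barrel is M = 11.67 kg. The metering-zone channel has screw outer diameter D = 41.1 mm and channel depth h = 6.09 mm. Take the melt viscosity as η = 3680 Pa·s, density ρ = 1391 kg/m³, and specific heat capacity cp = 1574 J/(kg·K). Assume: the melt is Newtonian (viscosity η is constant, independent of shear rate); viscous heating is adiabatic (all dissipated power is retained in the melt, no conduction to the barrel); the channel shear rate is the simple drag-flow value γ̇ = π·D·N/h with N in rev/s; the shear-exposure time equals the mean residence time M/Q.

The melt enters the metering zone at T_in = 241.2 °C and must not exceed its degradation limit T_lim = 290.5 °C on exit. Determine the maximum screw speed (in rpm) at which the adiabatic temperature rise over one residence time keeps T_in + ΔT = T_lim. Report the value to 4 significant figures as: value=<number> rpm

Q_s = Q / 3600 = 278.2 / 3600 = 0.0772778 kg/s
t_res = M / Q_s = 11.67 / 0.0772778 = 151.014 s
Convert to metres: D = 0.0411 m, h = 0.00609 m
ΔT_a = T_lim − T_in = 290.5 − 241.2 = 49.3 K
Invert ΔT = ηγ̇²t_res/(ρcp) for γ̇: γ̇_max² = ΔT_a ρ cp / (η t_res) = 49.3·1391·1574 / (3680·151.014) = 194.229 s⁻²
γ̇_max = sqrt(194.229) = 13.9366 s⁻¹
N_max = γ̇_max h / (πD) = 13.9366·0.00609/(π·0.0411) = 0.657329 rev/s → ×60 = 39.4398 rpm

value=39.44 rpm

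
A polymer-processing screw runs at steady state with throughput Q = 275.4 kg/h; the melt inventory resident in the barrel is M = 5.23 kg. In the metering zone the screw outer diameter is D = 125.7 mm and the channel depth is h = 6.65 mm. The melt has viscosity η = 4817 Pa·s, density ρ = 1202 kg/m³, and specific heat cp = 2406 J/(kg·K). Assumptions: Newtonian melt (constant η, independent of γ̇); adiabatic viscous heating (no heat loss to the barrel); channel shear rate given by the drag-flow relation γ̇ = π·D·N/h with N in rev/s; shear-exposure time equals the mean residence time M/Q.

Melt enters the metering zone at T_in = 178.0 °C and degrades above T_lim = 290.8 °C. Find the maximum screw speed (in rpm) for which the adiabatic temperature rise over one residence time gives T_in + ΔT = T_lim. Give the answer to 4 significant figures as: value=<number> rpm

value=31.80 rpm

Throughput in SI: Q_s = 275.4 kg/h ÷ 3600 s/h = 0.0765 kg/s
Mean residence time: t_res = M/Q_s = 5.23 kg / 0.0765 kg/s = 68.366 s
Convert to metres: D = 0.1257 m, h = 0.00665 m
ΔT_a = T_lim − T_in = 290.8 °C − 178.0 °C = 112.8 K
Invert ΔT = ηγ̇²t_res/(ρcp) for γ̇: γ̇_max² = ΔT_a ρ cp / (η t_res) = 112.8·1202·2406 / (4817·68.366) = 990.586 s⁻²
γ̇_max = √990.586 = 31.4736 s⁻¹
Solve γ̇ = πDN/h for N: N_max = γ̇_max·h/(π·D) = 31.4736 × 0.00665 / (π × 0.1257) = 0.530008 rev/s = 31.8005 rpm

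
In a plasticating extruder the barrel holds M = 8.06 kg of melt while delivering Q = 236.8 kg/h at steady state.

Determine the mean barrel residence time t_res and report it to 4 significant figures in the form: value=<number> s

Q_s = Q / 3600 = 236.8 / 3600 = 0.0657778 kg/s
t_res = M / Q_s = 8.06 ÷ 0.0657778 = 122.534 s

value=122.5 s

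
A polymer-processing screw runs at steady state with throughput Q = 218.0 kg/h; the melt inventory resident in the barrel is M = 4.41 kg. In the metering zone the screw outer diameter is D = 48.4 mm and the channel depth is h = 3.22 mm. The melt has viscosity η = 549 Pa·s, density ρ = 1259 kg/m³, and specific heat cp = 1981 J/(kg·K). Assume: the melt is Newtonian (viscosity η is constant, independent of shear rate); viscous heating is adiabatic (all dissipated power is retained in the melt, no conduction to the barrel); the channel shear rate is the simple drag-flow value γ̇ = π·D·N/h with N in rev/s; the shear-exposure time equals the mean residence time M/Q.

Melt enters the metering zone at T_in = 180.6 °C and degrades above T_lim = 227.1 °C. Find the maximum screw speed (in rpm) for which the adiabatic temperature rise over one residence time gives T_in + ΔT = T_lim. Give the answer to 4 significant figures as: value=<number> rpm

value=68.43 rpm

Throughput in SI: Q_s = 218.0 kg/h ÷ 3600 s/h = 0.0605556 kg/s
t_res = M / Q_s = 4.41 ÷ 0.0605556 = 72.8257 s
Convert to metres: D = 0.0484 m, h = 0.00322 m
ΔT_a = T_lim − T_in = 227.1 °C − 180.6 °C = 46.5 K
γ̇_max² = ΔT_a·ρ·cp / (η·t_res) = [46.5 × 1259 × 1981] / [549 × 72.8257] = 2900.72 s⁻²
γ̇_max = √2900.72 = 53.8584 s⁻¹
N_max = γ̇_max h / (πD) = 53.8584·0.00322/(π·0.0484) = 1.14055 rev/s → ×60 = 68.4329 rpm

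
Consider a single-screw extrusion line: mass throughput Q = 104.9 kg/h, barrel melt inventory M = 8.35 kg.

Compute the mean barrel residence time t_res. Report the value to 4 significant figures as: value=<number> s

Convert throughput: Q = 104.9 kg/h = 104.9/3600 = 0.0291389 kg/s
t_res = M / Q_s = 8.35 / 0.0291389 = 286.559 s

value=286.6 s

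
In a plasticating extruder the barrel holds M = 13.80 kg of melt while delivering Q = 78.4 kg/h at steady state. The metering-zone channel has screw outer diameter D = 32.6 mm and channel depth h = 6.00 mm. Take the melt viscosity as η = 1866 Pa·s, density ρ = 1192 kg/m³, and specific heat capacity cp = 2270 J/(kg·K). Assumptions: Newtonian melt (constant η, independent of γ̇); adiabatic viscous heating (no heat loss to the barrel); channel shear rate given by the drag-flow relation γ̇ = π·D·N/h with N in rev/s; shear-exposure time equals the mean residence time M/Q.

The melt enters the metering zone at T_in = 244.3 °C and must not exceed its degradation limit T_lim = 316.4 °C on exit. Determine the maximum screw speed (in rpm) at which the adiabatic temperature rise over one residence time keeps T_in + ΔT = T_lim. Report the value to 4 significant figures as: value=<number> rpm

Convert throughput: Q = 78.4 kg/h = 78.4/3600 = 0.0217778 kg/s
t_res = M / Q_s = 13.80 / 0.0217778 = 633.673 s
Convert to metres: D = 0.0326 m, h = 0.006 m
ΔT_a = T_lim − T_in = 316.4 − 244.3 = 72.1 K
γ̇_max² = ΔT_a·ρ·cp/(η·t_res) = 72.1·1192·2270/(1866·633.673) = 164.991 s⁻²
γ̇_max = √164.991 = 12.8449 s⁻¹
N_max = γ̇_max·h / (π·D) = 12.8449 · 0.006 / (π · 0.0326) = 0.752513 rev/s = 45.1508 rpm

value=45.15 rpm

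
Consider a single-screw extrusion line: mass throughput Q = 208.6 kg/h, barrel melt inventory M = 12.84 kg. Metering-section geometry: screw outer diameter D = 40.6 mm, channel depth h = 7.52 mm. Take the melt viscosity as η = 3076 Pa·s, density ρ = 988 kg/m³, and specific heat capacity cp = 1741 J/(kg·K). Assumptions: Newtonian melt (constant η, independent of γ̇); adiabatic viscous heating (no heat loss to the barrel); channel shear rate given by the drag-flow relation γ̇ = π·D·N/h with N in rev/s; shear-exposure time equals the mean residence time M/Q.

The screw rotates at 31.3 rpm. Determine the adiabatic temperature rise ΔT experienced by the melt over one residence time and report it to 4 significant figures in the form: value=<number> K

Q_s = Q / 3600 = 208.6 / 3600 = 0.0579444 kg/s
t_res = M / Q_s = 12.84 / 0.0579444 = 221.592 s
Geometry in metres: D = 40.6 mm → 0.0406 m, h = 7.52 mm → 0.00752 m; screw speed N = 31.3 rpm = 0.521667 rev/s
Shear rate: γ̇ = πDN/h = π·0.0406·0.521667/0.00752 = 8.84812 s⁻¹
ΔT = η·γ̇²·t_res/(ρ·cp) = [3076 × 8.84812² × 221.592] / [988 × 1741] = 31.0232 K

value=31.02 K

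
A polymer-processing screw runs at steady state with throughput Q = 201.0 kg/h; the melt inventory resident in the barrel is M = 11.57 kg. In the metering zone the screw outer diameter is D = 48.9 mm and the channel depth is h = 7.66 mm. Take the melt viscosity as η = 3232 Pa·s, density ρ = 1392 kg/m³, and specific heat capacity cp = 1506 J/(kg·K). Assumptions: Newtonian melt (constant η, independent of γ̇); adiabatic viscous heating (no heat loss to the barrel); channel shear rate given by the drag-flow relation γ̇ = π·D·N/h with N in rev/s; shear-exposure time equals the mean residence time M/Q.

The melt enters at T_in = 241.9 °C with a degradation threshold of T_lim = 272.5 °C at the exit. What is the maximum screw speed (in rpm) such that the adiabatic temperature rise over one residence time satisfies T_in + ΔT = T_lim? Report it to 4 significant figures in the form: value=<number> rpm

Convert throughput: Q = 201.0 kg/h = 201.0/3600 = 0.0558333 kg/s
t_res = M / Q_s = 11.57 / 0.0558333 = 207.224 s
Geometry in SI: D = 48.9 mm → 0.0489 m, h = 7.66 mm → 0.00766 m
ΔT_a = T_lim − T_in = 272.5 − 241.9 = 30.6 K
Invert ΔT = ηγ̇²t_res/(ρcp) for γ̇: γ̇_max² = ΔT_a ρ cp / (η t_res) = 30.6·1392·1506 / (3232·207.224) = 95.7799 s⁻²
Take the square root: γ̇_max = √(95.7799) = 9.78672 s⁻¹
N_max = γ̇_max·h / (π·D) = 9.78672 · 0.00766 / (π · 0.0489) = 0.487986 rev/s = 29.2792 rpm

value=29.28 rpm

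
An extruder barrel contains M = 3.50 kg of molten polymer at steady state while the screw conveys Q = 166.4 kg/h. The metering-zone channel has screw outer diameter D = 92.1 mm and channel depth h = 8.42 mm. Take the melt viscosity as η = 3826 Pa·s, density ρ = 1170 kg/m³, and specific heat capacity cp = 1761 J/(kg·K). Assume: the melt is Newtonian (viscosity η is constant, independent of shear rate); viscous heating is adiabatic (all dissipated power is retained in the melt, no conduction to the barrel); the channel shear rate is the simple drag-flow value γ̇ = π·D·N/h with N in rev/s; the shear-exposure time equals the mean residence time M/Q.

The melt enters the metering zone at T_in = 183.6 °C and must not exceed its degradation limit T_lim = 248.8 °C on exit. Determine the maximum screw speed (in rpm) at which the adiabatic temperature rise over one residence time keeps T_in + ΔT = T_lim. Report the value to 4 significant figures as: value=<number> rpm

Convert throughput: Q = 166.4 kg/h = 166.4/3600 = 0.0462222 kg/s
t_res = M / Q_s = 3.50 ÷ 0.0462222 = 75.7212 s
D = 92.1 mm = 0.0921 m;  h = 8.42 mm = 0.00842 m
Allowable rise: ΔT_a = T_lim − T_in = 248.8 − 183.6 = 65.2 K
γ̇_max² = ΔT_a·ρ·cp/(η·t_res) = 65.2·1170·1761/(3826·75.7212) = 463.693 s⁻²
Take the square root: γ̇_max = √(463.693) = 21.5335 s⁻¹
N_max = γ̇_max h / (πD) = 21.5335·0.00842/(π·0.0921) = 0.62664 rev/s → ×60 = 37.5984 rpm

value=37.60 rpm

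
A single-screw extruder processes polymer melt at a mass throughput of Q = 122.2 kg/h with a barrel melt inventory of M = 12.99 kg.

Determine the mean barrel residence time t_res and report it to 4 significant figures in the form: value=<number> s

value=382.7 s

Convert throughput: Q = 122.2 kg/h = 122.2/3600 = 0.0339444 kg/s
t_res = M / Q_s = 12.99 ÷ 0.0339444 = 382.684 s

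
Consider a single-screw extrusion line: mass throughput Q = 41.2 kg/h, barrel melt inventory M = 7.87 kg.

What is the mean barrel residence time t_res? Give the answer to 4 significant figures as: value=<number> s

Convert throughput: Q = 41.2 kg/h = 41.2/3600 = 0.0114444 kg/s
t_res = M / Q_s = 7.87 ÷ 0.0114444 = 687.67 s

value=687.7 s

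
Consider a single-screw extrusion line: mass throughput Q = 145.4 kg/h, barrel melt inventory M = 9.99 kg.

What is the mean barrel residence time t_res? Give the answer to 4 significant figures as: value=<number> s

Q_s = Q / 3600 = 145.4 / 3600 = 0.0403889 kg/s
t_res = M / Q_s = 9.99 ÷ 0.0403889 = 247.345 s

value=247.3 s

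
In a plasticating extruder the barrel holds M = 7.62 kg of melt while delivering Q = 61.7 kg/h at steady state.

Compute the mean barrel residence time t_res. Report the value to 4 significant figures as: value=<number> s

value=444.6 s

Convert throughput: Q = 61.7 kg/h = 61.7/3600 = 0.0171389 kg/s
Mean residence time: t_res = M/Q_s = 7.62 kg / 0.0171389 kg/s = 444.603 s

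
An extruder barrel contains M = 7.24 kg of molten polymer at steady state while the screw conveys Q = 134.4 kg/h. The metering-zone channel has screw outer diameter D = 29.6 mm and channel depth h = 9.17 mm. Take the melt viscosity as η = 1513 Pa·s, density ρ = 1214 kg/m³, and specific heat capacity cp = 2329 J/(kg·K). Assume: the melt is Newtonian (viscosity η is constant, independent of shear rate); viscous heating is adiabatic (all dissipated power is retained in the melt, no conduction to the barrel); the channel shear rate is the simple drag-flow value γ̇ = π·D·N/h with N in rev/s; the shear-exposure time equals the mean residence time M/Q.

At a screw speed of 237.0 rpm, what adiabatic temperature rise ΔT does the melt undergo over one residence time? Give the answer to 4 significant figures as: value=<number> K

Throughput in SI: Q_s = 134.4 kg/h ÷ 3600 s/h = 0.0373333 kg/s
t_res = M / Q_s = 7.24 / 0.0373333 = 193.929 s
Convert to SI: D = 0.0296 m, h = 0.00917 m, N = 237.0/60 = 3.95 rev/s
γ̇ = π D N / h = (π)(0.0296)(3.95) / 0.00917 = 40.0562 s⁻¹
ΔT = η·γ̇²·t_res / (ρ·cp) = 1513 · (40.0562)² · 193.929 / (1214 · 2329) = 166.507 K

value=166.5 K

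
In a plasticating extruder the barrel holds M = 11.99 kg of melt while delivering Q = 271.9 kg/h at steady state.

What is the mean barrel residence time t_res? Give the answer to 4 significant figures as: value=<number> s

value=158.7 s

Throughput in SI: Q_s = 271.9 kg/h ÷ 3600 s/h = 0.0755278 kg/s
t_res = M / Q_s = 11.99 / 0.0755278 = 158.75 s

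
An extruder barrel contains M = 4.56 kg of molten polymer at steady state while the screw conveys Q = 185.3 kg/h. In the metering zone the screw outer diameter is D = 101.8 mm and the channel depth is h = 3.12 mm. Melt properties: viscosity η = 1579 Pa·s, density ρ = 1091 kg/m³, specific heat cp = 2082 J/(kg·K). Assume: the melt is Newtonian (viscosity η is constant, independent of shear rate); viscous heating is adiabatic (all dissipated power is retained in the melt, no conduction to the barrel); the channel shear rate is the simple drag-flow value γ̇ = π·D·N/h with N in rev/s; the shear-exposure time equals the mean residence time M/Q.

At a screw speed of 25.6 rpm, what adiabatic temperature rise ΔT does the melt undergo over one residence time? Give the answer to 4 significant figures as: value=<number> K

Convert throughput: Q = 185.3 kg/h = 185.3/3600 = 0.0514722 kg/s
Mean residence time: t_res = M/Q_s = 4.56 kg / 0.0514722 kg/s = 88.5915 s
D = 101.8 mm = 0.1018 m;  h = 3.12 mm = 0.00312 m;  N = 25.6 rpm / 60 = 0.426667 rev/s
γ̇ = π D N / h = (π)(0.1018)(0.426667) / 0.00312 = 43.7353 s⁻¹
ΔT = η·γ̇²·t_res / (ρ·cp) = 1579 · (43.7353)² · 88.5915 / (1091 · 2082) = 117.796 K

value=117.8 K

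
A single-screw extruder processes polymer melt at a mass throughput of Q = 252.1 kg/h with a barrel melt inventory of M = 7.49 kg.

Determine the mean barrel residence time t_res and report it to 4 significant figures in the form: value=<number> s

Convert throughput: Q = 252.1 kg/h = 252.1/3600 = 0.0700278 kg/s
Mean residence time: t_res = M/Q_s = 7.49 kg / 0.0700278 kg/s = 106.958 s

value=107.0 s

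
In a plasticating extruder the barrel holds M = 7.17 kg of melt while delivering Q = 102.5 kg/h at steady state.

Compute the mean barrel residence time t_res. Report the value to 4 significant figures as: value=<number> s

Q_s = Q / 3600 = 102.5 / 3600 = 0.0284722 kg/s
t_res = M / Q_s = 7.17 ÷ 0.0284722 = 251.824 s

value=251.8 s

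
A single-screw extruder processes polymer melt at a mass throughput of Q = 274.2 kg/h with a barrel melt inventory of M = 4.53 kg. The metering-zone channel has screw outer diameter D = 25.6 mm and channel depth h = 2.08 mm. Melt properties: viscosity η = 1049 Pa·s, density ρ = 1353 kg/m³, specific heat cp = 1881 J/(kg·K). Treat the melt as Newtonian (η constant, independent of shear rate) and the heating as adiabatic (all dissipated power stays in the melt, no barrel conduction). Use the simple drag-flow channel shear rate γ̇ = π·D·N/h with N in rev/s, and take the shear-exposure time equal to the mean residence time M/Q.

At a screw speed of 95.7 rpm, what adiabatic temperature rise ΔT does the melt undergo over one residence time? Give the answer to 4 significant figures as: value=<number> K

Convert throughput: Q = 274.2 kg/h = 274.2/3600 = 0.0761667 kg/s
t_res = M / Q_s = 4.53 / 0.0761667 = 59.4748 s
D = 25.6 mm = 0.0256 m;  h = 2.08 mm = 0.00208 m;  N = 95.7 rpm / 60 = 1.595 rev/s
γ̇ = π D N / h = (π)(0.0256)(1.595) / 0.00208 = 61.6719 s⁻¹
ΔT = η·γ̇²·t_res/(ρ·cp) = [1049 × 61.6719² × 59.4748] / [1353 × 1881] = 93.2388 K

value=93.24 K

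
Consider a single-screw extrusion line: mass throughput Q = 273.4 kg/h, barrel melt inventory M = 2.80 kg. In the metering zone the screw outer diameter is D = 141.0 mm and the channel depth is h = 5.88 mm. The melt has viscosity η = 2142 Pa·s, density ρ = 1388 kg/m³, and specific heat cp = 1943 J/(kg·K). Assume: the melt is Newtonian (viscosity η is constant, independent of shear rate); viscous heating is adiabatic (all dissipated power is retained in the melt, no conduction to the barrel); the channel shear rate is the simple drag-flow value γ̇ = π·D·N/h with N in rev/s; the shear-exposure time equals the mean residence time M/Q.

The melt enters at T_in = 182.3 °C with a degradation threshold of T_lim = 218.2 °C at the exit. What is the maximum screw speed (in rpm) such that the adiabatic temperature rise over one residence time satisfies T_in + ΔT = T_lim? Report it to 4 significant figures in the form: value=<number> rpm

Convert throughput: Q = 273.4 kg/h = 273.4/3600 = 0.0759444 kg/s
t_res = M / Q_s = 2.80 / 0.0759444 = 36.8691 s
Convert to metres: D = 0.141 m, h = 0.00588 m
ΔT_a = T_lim − T_in = 218.2 °C − 182.3 °C = 35.9 K
γ̇_max² = ΔT_a·ρ·cp/(η·t_res) = 35.9·1388·1943/(2142·36.8691) = 1225.96 s⁻²
γ̇_max = √1225.96 = 35.0137 s⁻¹
Solve γ̇ = πDN/h for N: N_max = γ̇_max·h/(π·D) = 35.0137 × 0.00588 / (π × 0.141) = 0.464778 rev/s = 27.8867 rpm

value=27.89 rpm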